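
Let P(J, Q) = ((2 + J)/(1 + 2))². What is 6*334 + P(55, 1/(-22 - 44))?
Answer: 2365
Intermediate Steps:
P(J, Q) = (⅔ + J/3)² (P(J, Q) = ((2 + J)/3)² = ((2 + J)*(⅓))² = (⅔ + J/3)²)
6*334 + P(55, 1/(-22 - 44)) = 6*334 + (2 + 55)²/9 = 2004 + (⅑)*57² = 2004 + (⅑)*3249 = 2004 + 361 = 2365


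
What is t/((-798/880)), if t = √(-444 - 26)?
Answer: -440*I*√470/399 ≈ -23.907*I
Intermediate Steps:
t = I*√470 (t = √(-470) = I*√470 ≈ 21.679*I)
t/((-798/880)) = (I*√470)/((-798/880)) = (I*√470)/((-798*1/880)) = (I*√470)/(-399/440) = (I*√470)*(-440/399) = -440*I*√470/399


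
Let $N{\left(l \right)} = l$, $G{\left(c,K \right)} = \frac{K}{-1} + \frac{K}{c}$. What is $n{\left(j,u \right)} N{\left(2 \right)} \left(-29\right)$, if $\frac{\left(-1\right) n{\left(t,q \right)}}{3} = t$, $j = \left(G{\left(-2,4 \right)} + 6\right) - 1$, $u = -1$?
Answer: $-174$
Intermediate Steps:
$G{\left(c,K \right)} = - K + \frac{K}{c}$ ($G{\left(c,K \right)} = K \left(-1\right) + \frac{K}{c} = - K + \frac{K}{c}$)
$j = -1$ ($j = \left(\left(\left(-1\right) 4 + \frac{4}{-2}\right) + 6\right) - 1 = \left(\left(-4 + 4 \left(- \frac{1}{2}\right)\right) + 6\right) - 1 = \left(\left(-4 - 2\right) + 6\right) - 1 = \left(-6 + 6\right) - 1 = 0 - 1 = -1$)
$n{\left(t,q \right)} = - 3 t$
$n{\left(j,u \right)} N{\left(2 \right)} \left(-29\right) = \left(-3\right) \left(-1\right) 2 \left(-29\right) = 3 \cdot 2 \left(-29\right) = 6 \left(-29\right) = -174$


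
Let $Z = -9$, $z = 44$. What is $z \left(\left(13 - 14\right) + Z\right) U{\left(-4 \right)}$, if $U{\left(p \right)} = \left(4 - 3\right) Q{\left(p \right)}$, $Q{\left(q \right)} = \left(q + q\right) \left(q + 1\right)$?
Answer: $-10560$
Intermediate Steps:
$Q{\left(q \right)} = 2 q \left(1 + q\right)$
$U{\left(p \right)} = 2 p \left(1 + p\right)$ ($U{\left(p \right)} = \left(4 - 3\right) 2 p \left(1 + p\right) = 1 \cdot 2 p \left(1 + p\right) = 2 p \left(1 + p\right)$)
$z \left(\left(13 - 14\right) + Z\right) U{\left(-4 \right)} = 44 \left(\left(13 - 14\right) - 9\right) 2 \left(-4\right) \left(1 - 4\right) = 44 \left(-1 - 9\right) 2 \left(-4\right) \left(-3\right) = 44 \left(-10\right) 24 = \left(-440\right) 24 = -10560$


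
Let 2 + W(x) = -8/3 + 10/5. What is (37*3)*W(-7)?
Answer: -296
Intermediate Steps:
W(x) = -8/3 (W(x) = -2 + (-8/3 + 10/5) = -2 + (-8*⅓ + 10*(⅕)) = -2 + (-8/3 + 2) = -2 - ⅔ = -8/3)
(37*3)*W(-7) = (37*3)*(-8/3) = 111*(-8/3) = -296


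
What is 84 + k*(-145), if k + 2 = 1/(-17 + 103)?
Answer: 32019/86 ≈ 372.31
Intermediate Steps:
k = -171/86 (k = -2 + 1/(-17 + 103) = -2 + 1/86 = -171/86 ≈ -1.9884)
84 + k*(-145) = 84 - 171/86*(-145) = 84 + 24795/86 = 32019/86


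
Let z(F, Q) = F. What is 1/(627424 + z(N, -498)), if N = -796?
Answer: 1/626628 ≈ 1.5958e-6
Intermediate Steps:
1/(627424 + z(N, -498)) = 1/(627424 - 796) = 1/626628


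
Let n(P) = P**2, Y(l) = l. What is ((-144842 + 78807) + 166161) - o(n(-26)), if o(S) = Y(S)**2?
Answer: -356850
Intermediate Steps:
o(S) = S**2
((-144842 + 78807) + 166161) - o(n(-26)) = ((-144842 + 78807) + 166161) - ((-26)**2)**2 = (-66035 + 166161) - 1*676**2 = 100126 - 1*456976 = 100126 - 456976 = -356850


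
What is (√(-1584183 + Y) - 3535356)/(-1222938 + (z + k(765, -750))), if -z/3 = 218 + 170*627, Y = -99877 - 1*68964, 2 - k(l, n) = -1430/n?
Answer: 265151700/115752143 - 4200*I*√559/115752143 ≈ 2.2907 - 0.00085788*I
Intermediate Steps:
k(l, n) = 2 + 1430/n (k(l, n) = 2 - (-1430)/n = 2 + 1430/n)
Y = -168841 (Y = -99877 - 68964 = -168841)
z = -320424 (z = -3*(218 + 170*627) = -3*(218 + 106590) = -3*106808 = -320424)
(√(-1584183 + Y) - 3535356)/(-1222938 + (z + k(765, -750))) = (√(-1584183 - 168841) - 3535356)/(-1222938 + (-320424 + (2 + 1430/(-750)))) = (√(-1753024) - 3535356)/(-1222938 + (-320424 + (2 + 1430*(-1/750)))) = (56*I*√559 - 3535356)/(-1222938 + (-320424 + (2 - 143/75))) = (-3535356 + 56*I*√559)/(-1222938 + (-320424 + 7/75)) = (-3535356 + 56*I*√559)/(-1222938 - 24031793/75) = (-3535356 + 56*I*√559)/(-115752143/75) = (-3535356 + 56*I*√559)*(-75/115752143) = 265151700/115752143 - 4200*I*√559/115752143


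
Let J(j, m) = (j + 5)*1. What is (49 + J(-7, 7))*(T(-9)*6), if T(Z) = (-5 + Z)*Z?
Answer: 35532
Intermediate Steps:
T(Z) = Z*(-5 + Z)
J(j, m) = 5 + j (J(j, m) = (5 + j)*1 = 5 + j)
(49 + J(-7, 7))*(T(-9)*6) = (49 + (5 - 7))*(-9*(-5 - 9)*6) = (49 - 2)*(-9*(-14)*6) = 47*(126*6) = 47*756 = 35532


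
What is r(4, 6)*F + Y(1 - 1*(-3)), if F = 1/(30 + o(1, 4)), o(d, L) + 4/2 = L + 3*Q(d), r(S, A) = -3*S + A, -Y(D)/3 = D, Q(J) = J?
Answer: -426/35 ≈ -12.171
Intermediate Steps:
Y(D) = -3*D
r(S, A) = A - 3*S
o(d, L) = -2 + L + 3*d (o(d, L) = -2 + (L + 3*d) = -2 + L + 3*d)
F = 1/35 (F = 1/(30 + (-2 + 4 + 3*1)) = 1/(30 + (-2 + 4 + 3)) = 1/(30 + 5) = 1/35 ≈ 0.028571)
r(4, 6)*F + Y(1 - 1*(-3)) = (6 - 3*4)*(1/35) - 3*(1 - 1*(-3)) = (6 - 12)*(1/35) - 3*(1 + 3) = -6*1/35 - 3*4 = -6/35 - 12 = -426/35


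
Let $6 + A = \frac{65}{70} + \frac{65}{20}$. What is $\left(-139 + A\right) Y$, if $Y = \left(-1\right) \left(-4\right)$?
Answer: $- \frac{3943}{7} \approx -563.29$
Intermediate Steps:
$A = - \frac{51}{28}$ ($A = -6 + \left(\frac{65}{70} + \frac{65}{20}\right) = -6 + \left(65 \cdot \frac{1}{70} + 65 \cdot \frac{1}{20}\right) = -6 + \left(\frac{13}{14} + \frac{13}{4}\right) = -6 + \frac{117}{28} = - \frac{51}{28} \approx -1.8214$)
$Y = 4$
$\left(-139 + A\right) Y = \left(-139 - \frac{51}{28}\right) 4 = \left(- \frac{3943}{28}\right) 4 = - \frac{3943}{7}$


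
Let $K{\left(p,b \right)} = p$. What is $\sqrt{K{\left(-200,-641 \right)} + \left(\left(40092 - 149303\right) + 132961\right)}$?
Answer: $5 \sqrt{942} \approx 153.46$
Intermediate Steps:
$\sqrt{K{\left(-200,-641 \right)} + \left(\left(40092 - 149303\right) + 132961\right)} = \sqrt{-200 + \left(\left(40092 - 149303\right) + 132961\right)} = \sqrt{-200 + \left(-109211 + 132961\right)} = \sqrt{-200 + 23750} = \sqrt{23550} = 5 \sqrt{942}$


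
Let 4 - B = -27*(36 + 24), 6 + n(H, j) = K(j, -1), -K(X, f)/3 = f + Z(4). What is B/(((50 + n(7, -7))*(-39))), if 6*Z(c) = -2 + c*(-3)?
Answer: -812/1053 ≈ -0.77113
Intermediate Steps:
Z(c) = -1/3 - c/2 (Z(c) = (-2 + c*(-3))/6 = (-2 - 3*c)/6 = -1/3 - c/2)
K(X, f) = 7 - 3*f (K(X, f) = -3*(f + (-1/3 - 1/2*4)) = -3*(f + (-1/3 - 2)) = -3*(f - 7/3) = -3*(-7/3 + f) = 7 - 3*f)
n(H, j) = 4 (n(H, j) = -6 + (7 - 3*(-1)) = -6 + (7 + 3) = -6 + 10 = 4)
B = 1624 (B = 4 - (-27)*(36 + 24) = 4 - (-27)*60 = 4 - 1*(-1620) = 4 + 1620 = 1624)
B/(((50 + n(7, -7))*(-39))) = 1624/(((50 + 4)*(-39))) = 1624/((54*(-39))) = 1624/(-2106) = 1624*(-1/2106) = -812/1053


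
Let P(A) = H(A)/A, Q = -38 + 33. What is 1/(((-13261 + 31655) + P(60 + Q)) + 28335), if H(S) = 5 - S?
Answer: 11/514009 ≈ 2.1400e-5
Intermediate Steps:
Q = -5
P(A) = (5 - A)/A
1/(((-13261 + 31655) + P(60 + Q)) + 28335) = 1/(((-13261 + 31655) + (5 - (60 - 5))/(60 - 5)) + 28335) = 1/((18394 + (5 - 1*55)/55) + 28335) = 1/((18394 + (5 - 55)/55) + 28335) = 1/((18394 + (1/55)*(-50)) + 28335) = 1/((18394 - 10/11) + 28335) = 1/(202324/11 + 28335) = 1/(514009/11) = 11/514009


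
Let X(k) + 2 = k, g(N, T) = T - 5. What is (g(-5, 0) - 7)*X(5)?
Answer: -36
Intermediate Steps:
g(N, T) = -5 + T
X(k) = -2 + k
(g(-5, 0) - 7)*X(5) = ((-5 + 0) - 7)*(-2 + 5) = (-5 - 7)*3 = -12*3 = -36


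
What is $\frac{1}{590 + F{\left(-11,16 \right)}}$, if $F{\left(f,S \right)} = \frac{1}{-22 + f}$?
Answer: $\frac{33}{19469} \approx 0.001695$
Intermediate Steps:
$\frac{1}{590 + F{\left(-11,16 \right)}} = \frac{1}{590 + \frac{1}{-22 - 11}} = \frac{1}{590 + \frac{1}{-33}} = \frac{1}{590 - \frac{1}{33}} = \frac{1}{\frac{19469}{33}} = \frac{33}{19469}$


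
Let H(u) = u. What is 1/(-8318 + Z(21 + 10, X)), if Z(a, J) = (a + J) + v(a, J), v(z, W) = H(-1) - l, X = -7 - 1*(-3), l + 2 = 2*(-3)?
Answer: -1/8284 ≈ -0.00012071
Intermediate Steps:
l = -8 (l = -2 + 2*(-3) = -2 - 6 = -8)
X = -4 (X = -7 + 3 = -4)
v(z, W) = 7 (v(z, W) = -1 - 1*(-8) = -1 + 8 = 7)
Z(a, J) = 7 + J + a (Z(a, J) = (a + J) + 7 = (J + a) + 7 = 7 + J + a)
1/(-8318 + Z(21 + 10, X)) = 1/(-8318 + (7 - 4 + (21 + 10))) = 1/(-8318 + (7 - 4 + 31)) = 1/(-8318 + 34) = 1/(-8284) = -1/8284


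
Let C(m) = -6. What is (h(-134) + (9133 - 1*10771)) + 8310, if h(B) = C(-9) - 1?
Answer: 6665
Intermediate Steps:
h(B) = -7 (h(B) = -6 - 1 = -7)
(h(-134) + (9133 - 1*10771)) + 8310 = (-7 + (9133 - 1*10771)) + 8310 = (-7 + (9133 - 10771)) + 8310 = (-7 - 1638) + 8310 = -1645 + 8310 = 6665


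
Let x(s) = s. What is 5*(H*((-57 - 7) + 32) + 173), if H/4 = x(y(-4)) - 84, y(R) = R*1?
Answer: 57185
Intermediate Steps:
y(R) = R
H = -352 (H = 4*(-4 - 84) = 4*(-88) = -352)
5*(H*((-57 - 7) + 32) + 173) = 5*(-352*((-57 - 7) + 32) + 173) = 5*(-352*(-64 + 32) + 173) = 5*(-352*(-32) + 173) = 5*(11264 + 173) = 5*11437 = 57185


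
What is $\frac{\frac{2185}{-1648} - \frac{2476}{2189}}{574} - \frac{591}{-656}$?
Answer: $\frac{1856650545}{2070688928} \approx 0.89663$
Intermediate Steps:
$\frac{\frac{2185}{-1648} - \frac{2476}{2189}}{574} - \frac{591}{-656} = \left(2185 \left(- \frac{1}{1648}\right) - \frac{2476}{2189}\right) \frac{1}{574} - - \frac{591}{656} = \left(- \frac{2185}{1648} - \frac{2476}{2189}\right) \frac{1}{574} + \frac{591}{656} = \left(- \frac{8863413}{3607472}\right) \frac{1}{574} + \frac{591}{656} = - \frac{8863413}{2070688928} + \frac{591}{656} = \frac{1856650545}{2070688928}$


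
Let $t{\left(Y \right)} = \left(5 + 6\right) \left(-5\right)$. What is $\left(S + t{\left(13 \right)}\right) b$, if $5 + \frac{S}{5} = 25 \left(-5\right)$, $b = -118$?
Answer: $83190$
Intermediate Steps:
$S = -650$ ($S = -25 + 5 \cdot 25 \left(-5\right) = -25 + 5 \left(-125\right) = -25 - 625 = -650$)
$t{\left(Y \right)} = -55$ ($t{\left(Y \right)} = 11 \left(-5\right) = -55$)
$\left(S + t{\left(13 \right)}\right) b = \left(-650 - 55\right) \left(-118\right) = \left(-705\right) \left(-118\right) = 83190$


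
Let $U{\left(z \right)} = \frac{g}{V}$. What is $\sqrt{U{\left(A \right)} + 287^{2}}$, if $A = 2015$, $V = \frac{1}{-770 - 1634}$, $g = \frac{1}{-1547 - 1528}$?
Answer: $\frac{\sqrt{31154310717}}{615} \approx 287.0$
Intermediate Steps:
$g = - \frac{1}{3075}$ ($g = \frac{1}{-3075} = - \frac{1}{3075} \approx -0.0003252$)
$V = - \frac{1}{2404}$ ($V = \frac{1}{-2404} = - \frac{1}{2404} \approx -0.00041597$)
$U{\left(z \right)} = \frac{2404}{3075}$ ($U{\left(z \right)} = - \frac{1}{3075 \left(- \frac{1}{2404}\right)} = \left(- \frac{1}{3075}\right) \left(-2404\right) = \frac{2404}{3075}$)
$\sqrt{U{\left(A \right)} + 287^{2}} = \sqrt{\frac{2404}{3075} + 287^{2}} = \sqrt{\frac{2404}{3075} + 82369} = \sqrt{\frac{253287079}{3075}} = \frac{\sqrt{31154310717}}{615}$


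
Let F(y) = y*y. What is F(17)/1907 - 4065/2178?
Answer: -2374171/1384482 ≈ -1.7148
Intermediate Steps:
F(y) = y**2
F(17)/1907 - 4065/2178 = 17**2/1907 - 4065/2178 = 289*(1/1907) - 4065*1/2178 = 289/1907 - 1355/726 = -2374171/1384482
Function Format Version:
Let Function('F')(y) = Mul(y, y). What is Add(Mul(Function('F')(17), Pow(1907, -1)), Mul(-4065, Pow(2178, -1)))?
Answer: Rational(-2374171, 1384482) ≈ -1.7148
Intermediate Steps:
Function('F')(y) = Pow(y, 2)
Add(Mul(Function('F')(17), Pow(1907, -1)), Mul(-4065, Pow(2178, -1))) = Add(Mul(Pow(17, 2), Pow(1907, -1)), Mul(-4065, Pow(2178, -1))) = Add(Mul(289, Rational(1, 1907)), Mul(-4065, Rational(1, 2178))) = Add(Rational(289, 1907), Rational(-1355, 726)) = Rational(-2374171, 1384482)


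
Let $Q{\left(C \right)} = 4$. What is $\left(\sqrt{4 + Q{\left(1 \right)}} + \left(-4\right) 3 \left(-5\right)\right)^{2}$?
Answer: $3608 + 240 \sqrt{2} \approx 3947.4$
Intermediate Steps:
$\left(\sqrt{4 + Q{\left(1 \right)}} + \left(-4\right) 3 \left(-5\right)\right)^{2} = \left(\sqrt{4 + 4} + \left(-4\right) 3 \left(-5\right)\right)^{2} = \left(\sqrt{8} - -60\right)^{2} = \left(2 \sqrt{2} + 60\right)^{2} = \left(60 + 2 \sqrt{2}\right)^{2}$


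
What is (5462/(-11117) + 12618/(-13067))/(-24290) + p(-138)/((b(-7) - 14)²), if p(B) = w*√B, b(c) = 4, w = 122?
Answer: 3023518/50407246133 + 61*I*√138/50 ≈ 5.9982e-5 + 14.332*I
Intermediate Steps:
p(B) = 122*√B
(5462/(-11117) + 12618/(-13067))/(-24290) + p(-138)/((b(-7) - 14)²) = (5462/(-11117) + 12618/(-13067))/(-24290) + (122*√(-138))/((4 - 14)²) = (5462*(-1/11117) + 12618*(-1/13067))*(-1/24290) + (122*(I*√138))/((-10)²) = (-5462/11117 - 12618/13067)*(-1/24290) + (122*I*√138)/100 = -211646260/145265839*(-1/24290) + (122*I*√138)*(1/100) = 3023518/50407246133 + 61*I*√138/50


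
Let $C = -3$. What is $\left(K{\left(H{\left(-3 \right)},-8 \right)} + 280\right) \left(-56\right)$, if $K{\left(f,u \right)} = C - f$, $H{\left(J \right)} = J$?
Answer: $-15680$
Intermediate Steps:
$K{\left(f,u \right)} = -3 - f$
$\left(K{\left(H{\left(-3 \right)},-8 \right)} + 280\right) \left(-56\right) = \left(\left(-3 - -3\right) + 280\right) \left(-56\right) = \left(\left(-3 + 3\right) + 280\right) \left(-56\right) = \left(0 + 280\right) \left(-56\right) = 280 \left(-56\right) = -15680$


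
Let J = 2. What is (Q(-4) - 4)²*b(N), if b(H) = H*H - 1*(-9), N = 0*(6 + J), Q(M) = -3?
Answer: 441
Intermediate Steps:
N = 0 (N = 0*(6 + 2) = 0*8 = 0)
b(H) = 9 + H² (b(H) = H² + 9 = 9 + H²)
(Q(-4) - 4)²*b(N) = (-3 - 4)²*(9 + 0²) = (-7)²*(9 + 0) = 49*9 = 441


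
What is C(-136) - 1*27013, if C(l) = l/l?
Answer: -27012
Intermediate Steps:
C(l) = 1
C(-136) - 1*27013 = 1 - 1*27013 = 1 - 27013 = -27012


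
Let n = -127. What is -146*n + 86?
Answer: 18628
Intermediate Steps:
-146*n + 86 = -146*(-127) + 86 = 18542 + 86 = 18628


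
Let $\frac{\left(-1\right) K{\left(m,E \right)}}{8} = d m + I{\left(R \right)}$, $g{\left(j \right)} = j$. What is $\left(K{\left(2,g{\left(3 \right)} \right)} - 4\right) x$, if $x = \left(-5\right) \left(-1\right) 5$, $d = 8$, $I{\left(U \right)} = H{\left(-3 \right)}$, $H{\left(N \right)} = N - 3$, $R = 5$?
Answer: $-2100$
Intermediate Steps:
$H{\left(N \right)} = -3 + N$
$I{\left(U \right)} = -6$ ($I{\left(U \right)} = -3 - 3 = -6$)
$K{\left(m,E \right)} = 48 - 64 m$ ($K{\left(m,E \right)} = - 8 \left(8 m - 6\right) = - 8 \left(-6 + 8 m\right) = 48 - 64 m$)
$x = 25$ ($x = 5 \cdot 5 = 25$)
$\left(K{\left(2,g{\left(3 \right)} \right)} - 4\right) x = \left(\left(48 - 128\right) - 4\right) 25 = \left(-80 - 4\right) 25 = \left(-84\right) 25 = -2100$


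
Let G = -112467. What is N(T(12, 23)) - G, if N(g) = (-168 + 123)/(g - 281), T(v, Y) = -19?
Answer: 2249343/20 ≈ 1.1247e+5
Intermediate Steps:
N(g) = -45/(-281 + g)
N(T(12, 23)) - G = -45/(-281 - 19) - 1*(-112467) = -45/(-300) + 112467 = -45*(-1/300) + 112467 = 3/20 + 112467 = 2249343/20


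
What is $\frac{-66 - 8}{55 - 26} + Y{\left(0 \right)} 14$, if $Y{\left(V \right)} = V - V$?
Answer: $- \frac{74}{29} \approx -2.5517$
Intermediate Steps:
$Y{\left(V \right)} = 0$
$\frac{-66 - 8}{55 - 26} + Y{\left(0 \right)} 14 = \frac{-66 - 8}{55 - 26} + 0 \cdot 14 = - \frac{74}{29} + 0 = - \frac{74}{29}$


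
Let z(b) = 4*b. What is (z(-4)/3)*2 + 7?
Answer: -11/3 ≈ -3.6667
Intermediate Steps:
(z(-4)/3)*2 + 7 = ((4*(-4))/3)*2 + 7 = -16*⅓*2 + 7 = -16/3*2 + 7 = -32/3 + 7 = -11/3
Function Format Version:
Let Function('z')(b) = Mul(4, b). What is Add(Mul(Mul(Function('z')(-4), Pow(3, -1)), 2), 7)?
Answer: Rational(-11, 3) ≈ -3.6667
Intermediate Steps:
Add(Mul(Mul(Function('z')(-4), Pow(3, -1)), 2), 7) = Add(Mul(Mul(Mul(4, -4), Pow(3, -1)), 2), 7) = Add(Mul(Mul(-16, Rational(1, 3)), 2), 7) = Add(Mul(Rational(-16, 3), 2), 7) = Add(Rational(-32, 3), 7) = Rational(-11, 3)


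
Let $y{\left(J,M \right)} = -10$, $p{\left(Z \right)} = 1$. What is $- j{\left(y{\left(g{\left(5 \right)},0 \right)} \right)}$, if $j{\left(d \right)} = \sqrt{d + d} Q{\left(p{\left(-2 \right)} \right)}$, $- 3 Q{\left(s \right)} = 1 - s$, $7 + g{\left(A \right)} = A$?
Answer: $0$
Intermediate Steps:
$g{\left(A \right)} = -7 + A$
$Q{\left(s \right)} = - \frac{1}{3} + \frac{s}{3}$ ($Q{\left(s \right)} = - \frac{1 - s}{3} = - \frac{1}{3} + \frac{s}{3}$)
$j{\left(d \right)} = 0$ ($j{\left(d \right)} = \sqrt{d + d} \left(- \frac{1}{3} + \frac{1}{3} \cdot 1\right) = \sqrt{2 d} \left(- \frac{1}{3} + \frac{1}{3}\right) = \sqrt{2} \sqrt{d} 0 = 0$)
$- j{\left(y{\left(g{\left(5 \right)},0 \right)} \right)} = \left(-1\right) 0 = 0$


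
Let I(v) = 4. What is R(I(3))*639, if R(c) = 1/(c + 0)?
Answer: 639/4 ≈ 159.75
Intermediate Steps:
R(c) = 1/c
R(I(3))*639 = 639/4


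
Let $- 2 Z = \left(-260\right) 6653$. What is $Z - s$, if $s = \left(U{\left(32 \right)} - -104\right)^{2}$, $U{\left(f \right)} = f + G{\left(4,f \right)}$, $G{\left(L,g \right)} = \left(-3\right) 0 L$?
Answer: $846394$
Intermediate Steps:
$G{\left(L,g \right)} = 0$ ($G{\left(L,g \right)} = 0 L = 0$)
$U{\left(f \right)} = f$ ($U{\left(f \right)} = f + 0 = f$)
$s = 18496$ ($s = \left(32 - -104\right)^{2} = \left(32 + 104\right)^{2} = 136^{2} = 18496$)
$Z = 864890$ ($Z = - \frac{\left(-260\right) 6653}{2} = \left(- \frac{1}{2}\right) \left(-1729780\right) = 864890$)
$Z - s = 864890 - 18496 = 846394$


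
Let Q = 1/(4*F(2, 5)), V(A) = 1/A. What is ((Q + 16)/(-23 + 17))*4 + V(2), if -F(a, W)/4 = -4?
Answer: -977/96 ≈ -10.177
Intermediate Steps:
F(a, W) = 16 (F(a, W) = -4*(-4) = 16)
Q = 1/64 (Q = 1/(4*16) = 1/64 ≈ 0.015625)
((Q + 16)/(-23 + 17))*4 + V(2) = ((1/64 + 16)/(-23 + 17))*4 + 1/2 = ((1025/64)/(-6))*4 + ½ = ((1025/64)*(-⅙))*4 + ½ = -1025/384*4 + ½ = -1025/96 + ½ = -977/96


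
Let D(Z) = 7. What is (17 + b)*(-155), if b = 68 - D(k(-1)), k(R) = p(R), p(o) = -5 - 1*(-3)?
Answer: -12090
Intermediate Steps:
p(o) = -2 (p(o) = -5 + 3 = -2)
k(R) = -2
b = 61 (b = 68 - 1*7 = 68 - 7 = 61)
(17 + b)*(-155) = (17 + 61)*(-155) = 78*(-155) = -12090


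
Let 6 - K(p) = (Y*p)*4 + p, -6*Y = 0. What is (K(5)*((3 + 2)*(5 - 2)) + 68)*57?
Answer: 4731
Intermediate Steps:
Y = 0 (Y = -⅙*0 = 0)
K(p) = 6 - p (K(p) = 6 - ((0*p)*4 + p) = 6 - (0*4 + p) = 6 - (0 + p) = 6 - p)
(K(5)*((3 + 2)*(5 - 2)) + 68)*57 = ((6 - 1*5)*((3 + 2)*(5 - 2)) + 68)*57 = ((6 - 5)*(5*3) + 68)*57 = (1*15 + 68)*57 = (15 + 68)*57 = 83*57 = 4731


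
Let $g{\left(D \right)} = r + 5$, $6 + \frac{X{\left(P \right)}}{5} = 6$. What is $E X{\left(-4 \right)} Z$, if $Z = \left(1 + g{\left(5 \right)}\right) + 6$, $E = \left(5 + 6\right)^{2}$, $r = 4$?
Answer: $0$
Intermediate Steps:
$X{\left(P \right)} = 0$ ($X{\left(P \right)} = -30 + 5 \cdot 6 = -30 + 30 = 0$)
$g{\left(D \right)} = 9$ ($g{\left(D \right)} = 4 + 5 = 9$)
$E = 121$ ($E = 11^{2} = 121$)
$Z = 16$ ($Z = \left(1 + 9\right) + 6 = 10 + 6 = 16$)
$E X{\left(-4 \right)} Z = 121 \cdot 0 \cdot 16 = 0 \cdot 16 = 0$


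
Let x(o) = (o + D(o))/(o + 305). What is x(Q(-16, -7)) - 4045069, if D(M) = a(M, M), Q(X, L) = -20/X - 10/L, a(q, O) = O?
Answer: -6969653857/1723 ≈ -4.0451e+6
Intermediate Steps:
D(M) = M
x(o) = 2*o/(305 + o) (x(o) = (o + o)/(o + 305) = (2*o)/(305 + o) = 2*o/(305 + o))
x(Q(-16, -7)) - 4045069 = 2*(-20/(-16) - 10/(-7))/(305 + (-20/(-16) - 10/(-7))) - 4045069 = 2*(-20*(-1/16) - 10*(-⅐))/(305 + (-20*(-1/16) - 10*(-⅐))) - 4045069 = 2*(5/4 + 10/7)/(305 + (5/4 + 10/7)) - 4045069 = 2*(75/28)/(305 + 75/28) - 4045069 = 2*(75/28)/(8615/28) - 4045069 = 2*(75/28)*(28/8615) - 4045069 = 30/1723 - 4045069 = -6969653857/1723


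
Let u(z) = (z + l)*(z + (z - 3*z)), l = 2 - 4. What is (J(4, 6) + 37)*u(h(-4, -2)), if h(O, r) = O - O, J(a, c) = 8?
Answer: 0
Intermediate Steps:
h(O, r) = 0
l = -2
u(z) = -z*(-2 + z) (u(z) = (z - 2)*(z + (z - 3*z)) = (-2 + z)*(z - 2*z) = (-2 + z)*(-z) = -z*(-2 + z))
(J(4, 6) + 37)*u(h(-4, -2)) = (8 + 37)*(0*(2 - 1*0)) = 45*(0*(2 + 0)) = 45*(0*2) = 45*0 = 0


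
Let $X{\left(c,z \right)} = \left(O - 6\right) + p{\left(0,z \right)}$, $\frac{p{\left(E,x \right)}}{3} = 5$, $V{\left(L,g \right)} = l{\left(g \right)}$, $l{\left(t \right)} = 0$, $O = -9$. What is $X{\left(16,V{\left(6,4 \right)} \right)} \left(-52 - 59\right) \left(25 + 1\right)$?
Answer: $0$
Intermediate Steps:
$V{\left(L,g \right)} = 0$
$p{\left(E,x \right)} = 15$ ($p{\left(E,x \right)} = 3 \cdot 5 = 15$)
$X{\left(c,z \right)} = 0$ ($X{\left(c,z \right)} = \left(-9 - 6\right) + 15 = -15 + 15 = 0$)
$X{\left(16,V{\left(6,4 \right)} \right)} \left(-52 - 59\right) \left(25 + 1\right) = 0 \left(-52 - 59\right) \left(25 + 1\right) = 0 \left(\left(-111\right) 26\right) = 0 \left(-2886\right) = 0$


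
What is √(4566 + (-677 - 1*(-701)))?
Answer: 3*√510 ≈ 67.750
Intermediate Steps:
√(4566 + (-677 - 1*(-701))) = √(4566 + (-677 + 701)) = √(4566 + 24) = √4590 = 3*√510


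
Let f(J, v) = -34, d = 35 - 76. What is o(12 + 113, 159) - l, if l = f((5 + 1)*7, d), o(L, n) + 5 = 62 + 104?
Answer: 195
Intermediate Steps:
o(L, n) = 161 (o(L, n) = -5 + (62 + 104) = -5 + 166 = 161)
d = -41
l = -34
o(12 + 113, 159) - l = 161 - 1*(-34) = 161 + 34 = 195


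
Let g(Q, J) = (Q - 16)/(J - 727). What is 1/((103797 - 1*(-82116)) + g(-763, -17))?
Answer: 744/138320051 ≈ 5.3788e-6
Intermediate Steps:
g(Q, J) = (-16 + Q)/(-727 + J)
1/((103797 - 1*(-82116)) + g(-763, -17)) = 1/((103797 - 1*(-82116)) + (-16 - 763)/(-727 - 17)) = 1/((103797 + 82116) - 779/(-744)) = 1/(185913 - 1/744*(-779)) = 1/(185913 + 779/744) = 1/(138320051/744) = 744/138320051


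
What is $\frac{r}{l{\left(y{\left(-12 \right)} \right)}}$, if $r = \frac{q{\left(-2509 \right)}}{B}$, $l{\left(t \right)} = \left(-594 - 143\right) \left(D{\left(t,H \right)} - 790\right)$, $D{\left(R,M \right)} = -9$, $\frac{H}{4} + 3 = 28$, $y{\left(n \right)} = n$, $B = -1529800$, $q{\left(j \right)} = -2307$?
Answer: $\frac{2307}{900842617400} \approx 2.5609 \cdot 10^{-9}$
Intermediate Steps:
$H = 100$ ($H = -12 + 4 \cdot 28 = -12 + 112 = 100$)
$l{\left(t \right)} = 588863$ ($l{\left(t \right)} = \left(-594 - 143\right) \left(-9 - 790\right) = \left(-737\right) \left(-799\right) = 588863$)
$r = \frac{2307}{1529800}$ ($r = - \frac{2307}{-1529800} = \left(-2307\right) \left(- \frac{1}{1529800}\right) = \frac{2307}{1529800} \approx 0.001508$)
$\frac{r}{l{\left(y{\left(-12 \right)} \right)}} = \frac{2307}{1529800 \cdot 588863} = \frac{2307}{1529800} \cdot \frac{1}{588863} = \frac{2307}{900842617400}$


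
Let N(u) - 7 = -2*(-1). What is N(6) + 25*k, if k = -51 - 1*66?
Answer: -2916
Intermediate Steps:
N(u) = 9 (N(u) = 7 - 2*(-1) = 7 + 2 = 9)
k = -117 (k = -51 - 66 = -117)
N(6) + 25*k = 9 + 25*(-117) = 9 - 2925 = -2916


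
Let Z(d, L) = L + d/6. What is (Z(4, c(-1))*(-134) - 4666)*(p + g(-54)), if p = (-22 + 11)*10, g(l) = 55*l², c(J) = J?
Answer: -2221983280/3 ≈ -7.4066e+8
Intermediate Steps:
Z(d, L) = L + d/6 (Z(d, L) = L + d*(⅙) = L + d/6)
p = -110 (p = -11*10 = -110)
(Z(4, c(-1))*(-134) - 4666)*(p + g(-54)) = ((-1 + (⅙)*4)*(-134) - 4666)*(-110 + 55*(-54)²) = ((-1 + ⅔)*(-134) - 4666)*(-110 + 55*2916) = (-⅓*(-134) - 4666)*(-110 + 160380) = (134/3 - 4666)*160270 = -13864/3*160270 = -2221983280/3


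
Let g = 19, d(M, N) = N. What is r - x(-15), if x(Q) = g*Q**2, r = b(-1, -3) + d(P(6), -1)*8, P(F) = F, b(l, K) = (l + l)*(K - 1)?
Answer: -4275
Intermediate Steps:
b(l, K) = 2*l*(-1 + K) (b(l, K) = (2*l)*(-1 + K) = 2*l*(-1 + K))
r = 0 (r = 2*(-1)*(-1 - 3) - 1*8 = 2*(-1)*(-4) - 8 = 8 - 8 = 0)
x(Q) = 19*Q**2
r - x(-15) = 0 - 19*(-15)**2 = 0 - 19*225 = 0 - 1*4275 = 0 - 4275 = -4275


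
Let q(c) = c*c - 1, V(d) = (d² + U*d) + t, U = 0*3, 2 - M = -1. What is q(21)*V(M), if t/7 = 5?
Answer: 19360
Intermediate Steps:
t = 35 (t = 7*5 = 35)
M = 3 (M = 2 - 1*(-1) = 2 + 1 = 3)
U = 0
V(d) = 35 + d² (V(d) = (d² + 0*d) + 35 = (d² + 0) + 35 = d² + 35 = 35 + d²)
q(c) = -1 + c² (q(c) = c² - 1 = -1 + c²)
q(21)*V(M) = (-1 + 21²)*(35 + 3²) = (-1 + 441)*(35 + 9) = 440*44 = 19360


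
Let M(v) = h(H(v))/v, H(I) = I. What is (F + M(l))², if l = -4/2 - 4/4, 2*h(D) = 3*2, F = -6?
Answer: 49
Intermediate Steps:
h(D) = 3 (h(D) = (3*2)/2 = (½)*6 = 3)
l = -3 (l = -4*½ - 4*¼ = -2 - 1 = -3)
M(v) = 3/v
(F + M(l))² = (-6 + 3/(-3))² = (-6 + 3*(-⅓))² = (-6 - 1)² = (-7)² = 49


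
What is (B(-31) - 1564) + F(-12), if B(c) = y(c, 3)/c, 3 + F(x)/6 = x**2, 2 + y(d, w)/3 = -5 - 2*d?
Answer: -22423/31 ≈ -723.32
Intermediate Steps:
y(d, w) = -21 - 6*d (y(d, w) = -6 + 3*(-5 - 2*d) = -6 + (-15 - 6*d) = -21 - 6*d)
F(x) = -18 + 6*x**2
B(c) = (-21 - 6*c)/c
(B(-31) - 1564) + F(-12) = ((-6 - 21/(-31)) - 1564) + (-18 + 6*(-12)**2) = ((-6 - 21*(-1/31)) - 1564) + (-18 + 6*144) = ((-6 + 21/31) - 1564) + (-18 + 864) = (-165/31 - 1564) + 846 = -48649/31 + 846 = -22423/31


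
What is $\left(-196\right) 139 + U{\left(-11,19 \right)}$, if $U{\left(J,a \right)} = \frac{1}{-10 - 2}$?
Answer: $- \frac{326929}{12} \approx -27244.0$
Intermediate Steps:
$U{\left(J,a \right)} = - \frac{1}{12}$ ($U{\left(J,a \right)} = \frac{1}{-10 - 2} = \frac{1}{-12} = - \frac{1}{12}$)
$\left(-196\right) 139 + U{\left(-11,19 \right)} = \left(-196\right) 139 - \frac{1}{12} = -27244 - \frac{1}{12} = - \frac{326929}{12}$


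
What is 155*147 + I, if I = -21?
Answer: 22764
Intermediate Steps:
155*147 + I = 155*147 - 21 = 22785 - 21 = 22764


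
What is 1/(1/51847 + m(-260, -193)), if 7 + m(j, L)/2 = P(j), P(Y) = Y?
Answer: -51847/27686297 ≈ -0.0018727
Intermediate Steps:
m(j, L) = -14 + 2*j
1/(1/51847 + m(-260, -193)) = 1/(1/51847 + (-14 + 2*(-260))) = 1/(1/51847 + (-14 - 520)) = 1/(1/51847 - 534) = 1/(-27686297/51847) = -51847/27686297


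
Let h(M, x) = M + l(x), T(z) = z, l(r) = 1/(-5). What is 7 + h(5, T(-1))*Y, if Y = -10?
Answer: -41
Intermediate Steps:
l(r) = -1/5
h(M, x) = -1/5 + M (h(M, x) = M - 1/5 = -1/5 + M)
7 + h(5, T(-1))*Y = 7 + (-1/5 + 5)*(-10) = 7 + (24/5)*(-10) = 7 - 48 = -41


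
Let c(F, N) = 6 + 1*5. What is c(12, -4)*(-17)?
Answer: -187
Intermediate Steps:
c(F, N) = 11 (c(F, N) = 6 + 5 = 11)
c(12, -4)*(-17) = 11*(-17) = -187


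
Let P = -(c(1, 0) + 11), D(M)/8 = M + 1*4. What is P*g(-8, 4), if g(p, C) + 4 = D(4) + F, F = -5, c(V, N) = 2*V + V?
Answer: -770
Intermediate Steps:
c(V, N) = 3*V
D(M) = 32 + 8*M (D(M) = 8*(M + 1*4) = 8*(M + 4) = 8*(4 + M) = 32 + 8*M)
P = -14 (P = -(3*1 + 11) = -(3 + 11) = -1*14 = -14)
g(p, C) = 55 (g(p, C) = -4 + ((32 + 8*4) - 5) = -4 + ((32 + 32) - 5) = -4 + (64 - 5) = -4 + 59 = 55)
P*g(-8, 4) = -14*55 = -770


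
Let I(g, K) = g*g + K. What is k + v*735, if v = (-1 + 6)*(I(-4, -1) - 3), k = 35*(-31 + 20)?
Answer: 43715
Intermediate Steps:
k = -385 (k = 35*(-11) = -385)
I(g, K) = K + g**2 (I(g, K) = g**2 + K = K + g**2)
v = 60 (v = (-1 + 6)*((-1 + (-4)**2) - 3) = 5*((-1 + 16) - 3) = 5*(15 - 3) = 5*12 = 60)
k + v*735 = -385 + 60*735 = -385 + 44100 = 43715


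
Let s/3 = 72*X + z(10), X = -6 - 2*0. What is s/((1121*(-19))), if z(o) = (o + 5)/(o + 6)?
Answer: 1089/17936 ≈ 0.060716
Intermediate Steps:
X = -6 (X = -6 + 0 = -6)
z(o) = (5 + o)/(6 + o)
s = -20691/16 (s = 3*(72*(-6) + (5 + 10)/(6 + 10)) = 3*(-432 + 15/16) = 3*(-6897/16) = -20691/16 ≈ -1293.2)
s/((1121*(-19))) = -20691/(16*(1121*(-19))) = -20691/16/(-21299) = -20691/16*(-1/21299) = 1089/17936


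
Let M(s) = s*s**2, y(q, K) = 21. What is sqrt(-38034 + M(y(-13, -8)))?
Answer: 3*I*sqrt(3197) ≈ 169.63*I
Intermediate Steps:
M(s) = s**3
sqrt(-38034 + M(y(-13, -8))) = sqrt(-38034 + 21**3) = sqrt(-38034 + 9261) = sqrt(-28773) = 3*I*sqrt(3197)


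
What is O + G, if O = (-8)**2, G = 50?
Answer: 114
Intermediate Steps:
O = 64
O + G = 64 + 50 = 114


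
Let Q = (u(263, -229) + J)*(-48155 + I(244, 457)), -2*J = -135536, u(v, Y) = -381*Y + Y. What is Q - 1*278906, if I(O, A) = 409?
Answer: -7390786754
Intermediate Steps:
u(v, Y) = -380*Y
J = 67768 (J = -½*(-135536) = 67768)
Q = -7390507848 (Q = (-380*(-229) + 67768)*(-48155 + 409) = (87020 + 67768)*(-47746) = 154788*(-47746) = -7390507848)
Q - 1*278906 = -7390507848 - 1*278906 = -7390507848 - 278906 = -7390786754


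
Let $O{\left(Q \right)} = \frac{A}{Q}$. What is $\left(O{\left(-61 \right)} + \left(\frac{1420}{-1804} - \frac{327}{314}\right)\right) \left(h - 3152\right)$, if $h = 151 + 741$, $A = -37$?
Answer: $\frac{11928335370}{4319227} \approx 2761.7$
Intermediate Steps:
$O{\left(Q \right)} = - \frac{37}{Q}$
$h = 892$
$\left(O{\left(-61 \right)} + \left(\frac{1420}{-1804} - \frac{327}{314}\right)\right) \left(h - 3152\right) = \left(- \frac{37}{-61} + \left(\frac{1420}{-1804} - \frac{327}{314}\right)\right) \left(892 - 3152\right) = \left(\left(-37\right) \left(- \frac{1}{61}\right) + \left(1420 \left(- \frac{1}{1804}\right) - \frac{327}{314}\right)\right) \left(-2260\right) = \left(\frac{37}{61} - \frac{258947}{141614}\right) \left(-2260\right) = \left(- \frac{10556049}{8638454}\right) \left(-2260\right) = \frac{11928335370}{4319227}$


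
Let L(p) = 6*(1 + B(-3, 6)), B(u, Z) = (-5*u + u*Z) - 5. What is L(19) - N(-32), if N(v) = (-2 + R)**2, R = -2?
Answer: -58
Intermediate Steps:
N(v) = 16 (N(v) = (-2 - 2)**2 = (-4)**2 = 16)
B(u, Z) = -5 - 5*u + Z*u (B(u, Z) = (-5*u + Z*u) - 5 = -5 - 5*u + Z*u)
L(p) = -42 (L(p) = 6*(1 + (-5 - 5*(-3) + 6*(-3))) = 6*(1 + (-5 + 15 - 18)) = 6*(1 - 8) = 6*(-7) = -42)
L(19) - N(-32) = -42 - 1*16 = -42 - 16 = -58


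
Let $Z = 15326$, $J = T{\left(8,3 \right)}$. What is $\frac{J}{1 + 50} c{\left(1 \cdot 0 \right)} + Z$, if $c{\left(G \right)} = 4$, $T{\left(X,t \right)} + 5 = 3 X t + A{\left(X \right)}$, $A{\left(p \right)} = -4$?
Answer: $\frac{260626}{17} \approx 15331.0$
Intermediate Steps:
$T{\left(X,t \right)} = -9 + 3 X t$ ($T{\left(X,t \right)} = -5 + \left(3 X t - 4\right) = -5 + \left(-4 + 3 X t\right) = -9 + 3 X t$)
$J = 63$ ($J = -9 + 3 \cdot 8 \cdot 3 = -9 + 72 = 63$)
$\frac{J}{1 + 50} c{\left(1 \cdot 0 \right)} + Z = \frac{63}{1 + 50} \cdot 4 + 15326 = \frac{63}{51} \cdot 4 + 15326 = 63 \cdot \frac{1}{51} \cdot 4 + 15326 = \frac{21}{17} \cdot 4 + 15326 = \frac{84}{17} + 15326 = \frac{260626}{17}$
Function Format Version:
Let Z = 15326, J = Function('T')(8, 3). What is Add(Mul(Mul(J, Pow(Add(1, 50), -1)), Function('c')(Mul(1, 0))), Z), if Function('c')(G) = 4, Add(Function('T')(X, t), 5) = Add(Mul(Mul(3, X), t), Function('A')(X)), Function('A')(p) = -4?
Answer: Rational(260626, 17) ≈ 15331.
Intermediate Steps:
Function('T')(X, t) = Add(-9, Mul(3, X, t)) (Function('T')(X, t) = Add(-5, Add(Mul(Mul(3, X), t), -4)) = Add(-5, Add(Mul(3, X, t), -4)) = Add(-5, Add(-4, Mul(3, X, t))) = Add(-9, Mul(3, X, t)))
J = 63 (J = Add(-9, Mul(3, 8, 3)) = Add(-9, 72) = 63)
Add(Mul(Mul(J, Pow(Add(1, 50), -1)), Function('c')(Mul(1, 0))), Z) = Add(Mul(Mul(63, Pow(Add(1, 50), -1)), 4), 15326) = Add(Mul(Mul(63, Pow(51, -1)), 4), 15326) = Add(Mul(Mul(63, Rational(1, 51)), 4), 15326) = Add(Mul(Rational(21, 17), 4), 15326) = Add(Rational(84, 17), 15326) = Rational(260626, 17)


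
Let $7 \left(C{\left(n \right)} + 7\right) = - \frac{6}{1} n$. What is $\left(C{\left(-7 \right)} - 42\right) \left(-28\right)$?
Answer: $1204$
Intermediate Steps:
$C{\left(n \right)} = -7 - \frac{6 n}{7}$ ($C{\left(n \right)} = -7 + \frac{- \frac{6}{1} n}{7} = -7 + \frac{\left(-6\right) 1 n}{7} = -7 + \frac{\left(-6\right) n}{7} = -7 - \frac{6 n}{7}$)
$\left(C{\left(-7 \right)} - 42\right) \left(-28\right) = \left(\left(-7 - -6\right) - 42\right) \left(-28\right) = \left(\left(-7 + 6\right) - 42\right) \left(-28\right) = \left(-1 - 42\right) \left(-28\right) = \left(-43\right) \left(-28\right) = 1204$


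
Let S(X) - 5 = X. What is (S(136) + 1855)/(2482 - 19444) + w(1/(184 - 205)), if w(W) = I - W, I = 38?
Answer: 2251787/59367 ≈ 37.930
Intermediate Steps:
S(X) = 5 + X
w(W) = 38 - W
(S(136) + 1855)/(2482 - 19444) + w(1/(184 - 205)) = ((5 + 136) + 1855)/(2482 - 19444) + (38 - 1/(184 - 205)) = (141 + 1855)/(-16962) + (38 - 1/(-21)) = 1996*(-1/16962) + (38 - 1*(-1/21)) = -998/8481 + (38 + 1/21) = -998/8481 + 799/21 = 2251787/59367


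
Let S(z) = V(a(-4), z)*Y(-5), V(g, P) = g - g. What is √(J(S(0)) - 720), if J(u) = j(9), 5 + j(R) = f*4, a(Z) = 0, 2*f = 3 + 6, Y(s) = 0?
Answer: I*√707 ≈ 26.589*I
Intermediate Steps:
f = 9/2 (f = (3 + 6)/2 = (½)*9 = 9/2 ≈ 4.5000)
V(g, P) = 0
S(z) = 0 (S(z) = 0*0 = 0)
j(R) = 13 (j(R) = -5 + (9/2)*4 = -5 + 18 = 13)
J(u) = 13
√(J(S(0)) - 720) = √(13 - 720) = √(-707) = I*√707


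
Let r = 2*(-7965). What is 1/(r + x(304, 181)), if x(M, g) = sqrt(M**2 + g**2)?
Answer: -15930/253639723 - sqrt(125177)/253639723 ≈ -6.4200e-5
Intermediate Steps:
r = -15930
1/(r + x(304, 181)) = 1/(-15930 + sqrt(304**2 + 181**2)) = 1/(-15930 + sqrt(92416 + 32761)) = 1/(-15930 + sqrt(125177))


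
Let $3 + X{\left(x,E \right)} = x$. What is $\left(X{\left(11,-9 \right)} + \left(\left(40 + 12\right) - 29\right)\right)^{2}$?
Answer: $961$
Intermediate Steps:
$X{\left(x,E \right)} = -3 + x$
$\left(X{\left(11,-9 \right)} + \left(\left(40 + 12\right) - 29\right)\right)^{2} = \left(\left(-3 + 11\right) + \left(\left(40 + 12\right) - 29\right)\right)^{2} = \left(8 + \left(52 - 29\right)\right)^{2} = \left(8 + 23\right)^{2} = 31^{2} = 961$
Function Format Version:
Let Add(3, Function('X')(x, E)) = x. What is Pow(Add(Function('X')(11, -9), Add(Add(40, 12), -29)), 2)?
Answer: 961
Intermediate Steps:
Function('X')(x, E) = Add(-3, x)
Pow(Add(Function('X')(11, -9), Add(Add(40, 12), -29)), 2) = Pow(Add(Add(-3, 11), Add(Add(40, 12), -29)), 2) = Pow(Add(8, Add(52, -29)), 2) = Pow(Add(8, 23), 2) = Pow(31, 2) = 961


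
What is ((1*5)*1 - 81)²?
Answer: 5776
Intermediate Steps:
((1*5)*1 - 81)² = (5*1 - 81)² = (5 - 81)² = (-76)² = 5776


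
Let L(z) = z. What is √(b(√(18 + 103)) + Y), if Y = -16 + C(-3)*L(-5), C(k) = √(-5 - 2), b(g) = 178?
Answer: √(162 - 5*I*√7) ≈ 12.739 - 0.51924*I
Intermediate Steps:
C(k) = I*√7 (C(k) = √(-7) = I*√7)
Y = -16 - 5*I*√7 (Y = -16 + (I*√7)*(-5) = -16 - 5*I*√7 ≈ -16.0 - 13.229*I)
√(b(√(18 + 103)) + Y) = √(178 + (-16 - 5*I*√7)) = √(162 - 5*I*√7)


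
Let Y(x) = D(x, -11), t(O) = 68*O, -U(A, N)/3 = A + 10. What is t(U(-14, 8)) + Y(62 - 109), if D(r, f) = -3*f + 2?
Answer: 851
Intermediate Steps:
U(A, N) = -30 - 3*A (U(A, N) = -3*(A + 10) = -3*(10 + A) = -30 - 3*A)
D(r, f) = 2 - 3*f
Y(x) = 35 (Y(x) = 2 - 3*(-11) = 2 + 33 = 35)
t(U(-14, 8)) + Y(62 - 109) = 68*(-30 - 3*(-14)) + 35 = 68*(-30 + 42) + 35 = 68*12 + 35 = 816 + 35 = 851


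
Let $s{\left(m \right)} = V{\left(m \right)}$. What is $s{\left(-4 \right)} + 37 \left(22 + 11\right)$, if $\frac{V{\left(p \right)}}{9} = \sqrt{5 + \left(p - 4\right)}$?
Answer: $1221 + 9 i \sqrt{3} \approx 1221.0 + 15.588 i$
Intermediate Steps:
$V{\left(p \right)} = 9 \sqrt{1 + p}$ ($V{\left(p \right)} = 9 \sqrt{5 + \left(p - 4\right)} = 9 \sqrt{5 + \left(-4 + p\right)} = 9 \sqrt{1 + p}$)
$s{\left(m \right)} = 9 \sqrt{1 + m}$
$s{\left(-4 \right)} + 37 \left(22 + 11\right) = 9 \sqrt{1 - 4} + 37 \left(22 + 11\right) = 9 \sqrt{-3} + 37 \cdot 33 = 9 i \sqrt{3} + 1221 = 1221 + 9 i \sqrt{3}$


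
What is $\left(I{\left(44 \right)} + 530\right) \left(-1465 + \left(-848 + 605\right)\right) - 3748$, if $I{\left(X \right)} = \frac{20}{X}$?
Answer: $- \frac{10007408}{11} \approx -9.0976 \cdot 10^{5}$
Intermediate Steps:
$\left(I{\left(44 \right)} + 530\right) \left(-1465 + \left(-848 + 605\right)\right) - 3748 = \left(\frac{20}{44} + 530\right) \left(-1465 + \left(-848 + 605\right)\right) - 3748 = \left(20 \cdot \frac{1}{44} + 530\right) \left(-1465 - 243\right) - 3748 = \left(\frac{5}{11} + 530\right) \left(-1708\right) - 3748 = \frac{5835}{11} \left(-1708\right) - 3748 = - \frac{9966180}{11} - 3748 = - \frac{10007408}{11}$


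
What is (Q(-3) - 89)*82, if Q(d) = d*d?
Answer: -6560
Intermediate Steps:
Q(d) = d²
(Q(-3) - 89)*82 = ((-3)² - 89)*82 = (9 - 89)*82 = -80*82 = -6560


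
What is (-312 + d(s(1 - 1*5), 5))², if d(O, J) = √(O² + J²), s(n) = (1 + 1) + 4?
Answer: (312 - √61)² ≈ 92531.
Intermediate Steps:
s(n) = 6 (s(n) = 2 + 4 = 6)
d(O, J) = √(J² + O²)
(-312 + d(s(1 - 1*5), 5))² = (-312 + √(5² + 6²))² = (-312 + √(25 + 36))² = (-312 + √61)²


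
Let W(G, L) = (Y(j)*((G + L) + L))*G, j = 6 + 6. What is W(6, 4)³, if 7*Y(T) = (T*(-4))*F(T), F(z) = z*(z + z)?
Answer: -4565043429507072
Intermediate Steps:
j = 12
F(z) = 2*z² (F(z) = z*(2*z) = 2*z²)
Y(T) = -8*T³/7 (Y(T) = ((T*(-4))*(2*T²))/7 = ((-4*T)*(2*T²))/7 = (-8*T³)/7 = -8*T³/7)
W(G, L) = G*(-27648*L/7 - 13824*G/7) (W(G, L) = ((-8/7*12³)*((G + L) + L))*G = ((-8/7*1728)*(G + 2*L))*G = (-13824*(G + 2*L)/7)*G = (-27648*L/7 - 13824*G/7)*G = G*(-27648*L/7 - 13824*G/7))
W(6, 4)³ = (-13824/7*6*(6 + 2*4))³ = (-13824/7*6*(6 + 8))³ = (-13824/7*6*14)³ = (-165888)³ = -4565043429507072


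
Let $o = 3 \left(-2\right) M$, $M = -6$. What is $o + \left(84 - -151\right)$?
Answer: $271$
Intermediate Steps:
$o = 36$ ($o = 3 \left(-2\right) \left(-6\right) = \left(-6\right) \left(-6\right) = 36$)
$o + \left(84 - -151\right) = 36 + \left(84 - -151\right) = 36 + \left(84 + 151\right) = 36 + 235 = 271$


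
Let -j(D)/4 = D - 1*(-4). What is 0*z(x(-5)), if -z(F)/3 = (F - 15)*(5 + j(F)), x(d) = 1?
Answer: 0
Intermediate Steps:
j(D) = -16 - 4*D (j(D) = -4*(D - 1*(-4)) = -4*(D + 4) = -4*(4 + D) = -16 - 4*D)
z(F) = -3*(-15 + F)*(-11 - 4*F) (z(F) = -3*(F - 15)*(5 + (-16 - 4*F)) = -3*(-15 + F)*(-11 - 4*F))
0*z(x(-5)) = 0*(-495 - 147*1 + 12*1**2) = 0*(-495 - 147 + 12*1) = 0*(-495 - 147 + 12) = 0*(-630) = 0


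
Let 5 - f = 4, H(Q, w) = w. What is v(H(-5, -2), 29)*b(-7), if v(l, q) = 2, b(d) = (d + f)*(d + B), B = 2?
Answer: 60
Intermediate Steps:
f = 1 (f = 5 - 1*4 = 5 - 4 = 1)
b(d) = (1 + d)*(2 + d) (b(d) = (d + 1)*(d + 2) = (1 + d)*(2 + d))
v(H(-5, -2), 29)*b(-7) = 2*(2 + (-7)² + 3*(-7)) = 2*(2 + 49 - 21) = 2*30 = 60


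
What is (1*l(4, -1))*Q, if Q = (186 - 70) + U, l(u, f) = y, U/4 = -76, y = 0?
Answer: 0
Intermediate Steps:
U = -304 (U = 4*(-76) = -304)
l(u, f) = 0
Q = -188 (Q = (186 - 70) - 304 = 116 - 304 = -188)
(1*l(4, -1))*Q = (1*0)*(-188) = 0*(-188) = 0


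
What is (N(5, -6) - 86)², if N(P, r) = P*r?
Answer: 13456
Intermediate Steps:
(N(5, -6) - 86)² = (5*(-6) - 86)² = (-30 - 86)² = (-116)² = 13456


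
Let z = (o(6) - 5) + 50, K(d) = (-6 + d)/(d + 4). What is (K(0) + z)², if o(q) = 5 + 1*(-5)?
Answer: 7569/4 ≈ 1892.3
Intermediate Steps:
o(q) = 0 (o(q) = 5 - 5 = 0)
K(d) = (-6 + d)/(4 + d)
z = 45 (z = (0 - 5) + 50 = -5 + 50 = 45)
(K(0) + z)² = ((-6 + 0)/(4 + 0) + 45)² = (-6/4 + 45)² = ((¼)*(-6) + 45)² = (-3/2 + 45)² = (87/2)² = 7569/4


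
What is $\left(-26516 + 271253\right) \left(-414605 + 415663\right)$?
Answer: $258931746$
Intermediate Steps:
$\left(-26516 + 271253\right) \left(-414605 + 415663\right) = 244737 \cdot 1058 = 258931746$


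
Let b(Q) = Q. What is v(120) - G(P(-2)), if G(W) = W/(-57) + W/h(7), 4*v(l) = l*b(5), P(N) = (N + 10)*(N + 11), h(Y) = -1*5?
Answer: 15738/95 ≈ 165.66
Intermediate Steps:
h(Y) = -5
P(N) = (10 + N)*(11 + N)
v(l) = 5*l/4 (v(l) = (l*5)/4 = (5*l)/4 = 5*l/4)
G(W) = -62*W/285 (G(W) = W/(-57) + W/(-5) = W*(-1/57) + W*(-⅕) = -W/57 - W/5 = -62*W/285)
v(120) - G(P(-2)) = (5/4)*120 - (-62)*(110 + (-2)² + 21*(-2))/285 = 150 - (-62)*(110 + 4 - 42)/285 = 150 - (-62)*72/285 = 150 - 1*(-1488/95) = 150 + 1488/95 = 15738/95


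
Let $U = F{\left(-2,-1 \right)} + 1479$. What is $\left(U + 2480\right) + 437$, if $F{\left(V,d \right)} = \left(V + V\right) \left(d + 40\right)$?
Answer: $4240$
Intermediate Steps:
$F{\left(V,d \right)} = 2 V \left(40 + d\right)$
$U = 1323$ ($U = 2 \left(-2\right) \left(40 - 1\right) + 1479 = 2 \left(-2\right) 39 + 1479 = -156 + 1479 = 1323$)
$\left(U + 2480\right) + 437 = \left(1323 + 2480\right) + 437 = 3803 + 437 = 4240$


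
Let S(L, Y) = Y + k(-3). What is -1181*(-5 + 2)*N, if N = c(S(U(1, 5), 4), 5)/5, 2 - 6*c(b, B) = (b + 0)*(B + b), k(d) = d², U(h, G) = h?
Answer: -136996/5 ≈ -27399.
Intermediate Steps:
S(L, Y) = 9 + Y (S(L, Y) = Y + (-3)² = Y + 9 = 9 + Y)
c(b, B) = ⅓ - b*(B + b)/6 (c(b, B) = ⅓ - (b + 0)*(B + b)/6 = ⅓ - b*(B + b)/6)
N = -116/15 (N = (⅓ - (9 + 4)²/6 - ⅙*5*(9 + 4))/5 = (⅓ - ⅙*13² - ⅙*5*13)*(⅕) = (⅓ - ⅙*169 - 65/6)*(⅕) = (⅓ - 169/6 - 65/6)*(⅕) = -116/3*⅕ = -116/15 ≈ -7.7333)
-1181*(-5 + 2)*N = -1181*(-5 + 2)*(-116)/15 = -(-3543)*(-116)/15 = -1181*116/5 = -136996/5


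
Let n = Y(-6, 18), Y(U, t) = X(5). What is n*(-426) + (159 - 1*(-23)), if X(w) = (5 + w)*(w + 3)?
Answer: -33898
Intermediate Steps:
X(w) = (3 + w)*(5 + w) (X(w) = (5 + w)*(3 + w) = (3 + w)*(5 + w))
Y(U, t) = 80 (Y(U, t) = 15 + 5**2 + 8*5 = 15 + 25 + 40 = 80)
n = 80
n*(-426) + (159 - 1*(-23)) = 80*(-426) + (159 - 1*(-23)) = -34080 + (159 + 23) = -34080 + 182 = -33898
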